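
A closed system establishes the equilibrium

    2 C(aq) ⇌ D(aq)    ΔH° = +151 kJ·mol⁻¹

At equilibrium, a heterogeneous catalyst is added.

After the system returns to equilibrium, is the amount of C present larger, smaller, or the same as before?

unchanged

A catalyst speeds both forward and reverse rates equally; it changes neither Q nor K — no shift from this change.
No net shift occurs, so the amount of C is unchanged.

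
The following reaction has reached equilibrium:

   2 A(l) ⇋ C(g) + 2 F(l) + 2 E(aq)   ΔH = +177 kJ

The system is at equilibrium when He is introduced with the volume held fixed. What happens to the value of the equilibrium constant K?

The equilibrium constant depends only on temperature. This perturbation changes neither the position of equilibrium nor K.

unchanged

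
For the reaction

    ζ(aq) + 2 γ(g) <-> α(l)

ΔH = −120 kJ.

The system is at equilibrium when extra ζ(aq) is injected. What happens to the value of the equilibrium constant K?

unchanged

The equilibrium constant depends only on temperature. This perturbation may move the position of equilibrium, but since T is unchanged, K itself is unchanged.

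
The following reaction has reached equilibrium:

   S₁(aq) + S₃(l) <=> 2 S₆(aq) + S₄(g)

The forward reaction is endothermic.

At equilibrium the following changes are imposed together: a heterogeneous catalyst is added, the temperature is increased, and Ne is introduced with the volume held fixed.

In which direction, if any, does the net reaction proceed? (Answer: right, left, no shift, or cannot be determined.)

right

A catalyst speeds both forward and reverse rates equally; it changes neither Q nor K — no shift from this change.
The forward reaction is endothermic. Raising T favours the endothermic direction — shift to the right.
At constant volume, adding an inert gas leaves every reacting species' partial pressure unchanged, so Q is unchanged — no shift from this change.
Only the nonzero effect(s) matter; the net shift is to the right.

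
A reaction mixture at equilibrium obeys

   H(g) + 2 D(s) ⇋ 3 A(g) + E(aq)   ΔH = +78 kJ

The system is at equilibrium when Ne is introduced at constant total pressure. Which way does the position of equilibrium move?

Adding inert gas at constant total pressure expands the volume and lowers every reacting partial pressure. With Δn_gas = 3 − 1 = +2, Q moves away from K toward the side with fewer gas moles, so the system shifts toward the side with more gas moles — to the right.

right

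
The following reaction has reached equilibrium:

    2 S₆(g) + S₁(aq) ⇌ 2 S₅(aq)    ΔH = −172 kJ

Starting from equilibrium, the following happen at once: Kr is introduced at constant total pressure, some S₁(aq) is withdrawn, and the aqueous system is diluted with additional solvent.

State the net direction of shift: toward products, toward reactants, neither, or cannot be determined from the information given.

cannot be determined

Adding inert gas at constant total pressure expands the volume and lowers every reacting partial pressure. With Δn_gas = 0 − 2 = -2, Q moves away from K toward the side with fewer gas moles, so the system shifts toward the side with more gas moles — to the left.
Removing S₁ (aq), a reactant, drives the reaction to the left.
Dilution lowers every aqueous concentration by the same factor. Δn_aq = 2 − 1 = +1, so the system shifts toward the side with more dissolved moles — to the right.
The individual effects push in opposite directions; without quantitative information the net direction cannot be determined.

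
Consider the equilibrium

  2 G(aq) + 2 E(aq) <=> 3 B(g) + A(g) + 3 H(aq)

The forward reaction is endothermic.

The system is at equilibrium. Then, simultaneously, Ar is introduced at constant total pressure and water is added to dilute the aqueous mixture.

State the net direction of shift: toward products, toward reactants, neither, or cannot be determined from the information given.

cannot be determined

Adding inert gas at constant total pressure expands the volume and lowers every reacting partial pressure. With Δn_gas = 4 − 0 = +4, Q moves away from K toward the side with fewer gas moles, so the system shifts toward the side with more gas moles — to the right.
Dilution lowers every aqueous concentration by the same factor. Δn_aq = 3 − 4 = -1, so the system shifts toward the side with more dissolved moles — to the left.
The individual effects push in opposite directions; without quantitative information the net direction cannot be determined.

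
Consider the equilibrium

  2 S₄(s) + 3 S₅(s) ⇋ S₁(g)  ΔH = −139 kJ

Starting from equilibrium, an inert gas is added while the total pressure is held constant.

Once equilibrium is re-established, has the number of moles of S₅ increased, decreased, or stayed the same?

Adding inert gas at constant total pressure expands the volume and lowers every reacting partial pressure. With Δn_gas = 1 − 0 = +1, Q moves away from K toward the side with fewer gas moles, so the system shifts toward the side with more gas moles — to the right.
The net shift is to the right. S₅ is a reactant, so its amount decreases.

decreases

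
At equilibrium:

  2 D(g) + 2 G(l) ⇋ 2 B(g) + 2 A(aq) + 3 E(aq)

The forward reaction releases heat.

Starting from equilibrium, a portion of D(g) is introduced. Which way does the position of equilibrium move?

Adding D (g), a reactant, drives the reaction to the right.

right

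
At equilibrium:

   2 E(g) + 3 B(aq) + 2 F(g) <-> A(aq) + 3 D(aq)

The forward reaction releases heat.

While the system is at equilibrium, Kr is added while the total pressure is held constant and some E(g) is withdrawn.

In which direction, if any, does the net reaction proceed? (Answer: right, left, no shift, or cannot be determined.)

Adding inert gas at constant total pressure expands the volume and lowers every reacting partial pressure. With Δn_gas = 0 − 4 = -4, Q moves away from K toward the side with fewer gas moles, so the system shifts toward the side with more gas moles — to the left.
Removing E (g), a reactant, drives the reaction to the left.
All effects act in the same direction — net shift to the left.

left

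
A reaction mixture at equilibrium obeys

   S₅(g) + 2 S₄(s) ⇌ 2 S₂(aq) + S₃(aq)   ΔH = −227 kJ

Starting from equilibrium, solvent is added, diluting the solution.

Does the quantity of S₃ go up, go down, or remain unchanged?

increases

Dilution lowers every aqueous concentration by the same factor. Δn_aq = 3 − 0 = +3, so the system shifts toward the side with more dissolved moles — to the right.
The net shift is to the right. S₃ is a product, so its amount increases.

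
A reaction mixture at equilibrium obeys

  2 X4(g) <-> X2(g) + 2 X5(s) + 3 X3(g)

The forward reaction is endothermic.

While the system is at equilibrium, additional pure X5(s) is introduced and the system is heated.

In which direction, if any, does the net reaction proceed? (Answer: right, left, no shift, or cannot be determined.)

right

X5 is a pure solid; its activity is 1 regardless of amount, so Q is unaffected — no shift from this change.
The forward reaction is endothermic. Raising T favours the endothermic direction — shift to the right.
Only the nonzero effect(s) matter; the net shift is to the right.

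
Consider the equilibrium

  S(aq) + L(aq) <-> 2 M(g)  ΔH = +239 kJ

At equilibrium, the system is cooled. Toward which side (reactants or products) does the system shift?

left

The forward reaction is endothermic. Lowering T favours the exothermic direction — shift to the left.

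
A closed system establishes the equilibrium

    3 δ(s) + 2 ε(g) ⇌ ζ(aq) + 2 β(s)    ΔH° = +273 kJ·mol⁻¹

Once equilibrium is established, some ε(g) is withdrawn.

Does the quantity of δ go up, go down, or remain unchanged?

Removing ε (g), a reactant, drives the reaction to the left.
The net shift is to the left. δ is a reactant, so its amount increases.

increases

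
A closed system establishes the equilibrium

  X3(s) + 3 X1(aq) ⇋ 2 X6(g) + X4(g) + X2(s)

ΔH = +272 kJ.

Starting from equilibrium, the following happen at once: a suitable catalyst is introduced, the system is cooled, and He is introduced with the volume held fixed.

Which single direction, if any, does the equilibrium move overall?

A catalyst speeds both forward and reverse rates equally; it changes neither Q nor K — no shift from this change.
The forward reaction is endothermic. Lowering T favours the exothermic direction — shift to the left.
At constant volume, adding an inert gas leaves every reacting species' partial pressure unchanged, so Q is unchanged — no shift from this change.
Only the nonzero effect(s) matter; the net shift is to the left.

left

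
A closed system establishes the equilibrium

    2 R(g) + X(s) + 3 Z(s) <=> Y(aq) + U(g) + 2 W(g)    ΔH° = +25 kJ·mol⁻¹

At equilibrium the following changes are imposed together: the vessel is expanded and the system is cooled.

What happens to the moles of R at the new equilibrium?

Gas moles: reactants 2, products 3 (Δn_gas = +1). Expansion shifts the system toward the side with more moles of gas — to the right.
The forward reaction is endothermic. Lowering T favours the exothermic direction — shift to the left.
The two effects oppose each other, so the net shift — and hence the change in R — cannot be determined from the given information.

cannot be determined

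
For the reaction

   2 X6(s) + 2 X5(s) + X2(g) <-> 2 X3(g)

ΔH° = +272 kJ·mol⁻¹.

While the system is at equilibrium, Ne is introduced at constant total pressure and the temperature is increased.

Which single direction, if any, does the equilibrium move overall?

right

Adding inert gas at constant total pressure expands the volume and lowers every reacting partial pressure. With Δn_gas = 2 − 1 = +1, Q moves away from K toward the side with fewer gas moles, so the system shifts toward the side with more gas moles — to the right.
The forward reaction is endothermic. Raising T favours the endothermic direction — shift to the right.
All effects act in the same direction — net shift to the right.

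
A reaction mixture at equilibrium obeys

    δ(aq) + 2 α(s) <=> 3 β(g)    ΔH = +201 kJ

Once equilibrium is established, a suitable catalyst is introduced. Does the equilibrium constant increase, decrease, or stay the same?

unchanged

The equilibrium constant depends only on temperature. This perturbation changes neither the position of equilibrium nor K.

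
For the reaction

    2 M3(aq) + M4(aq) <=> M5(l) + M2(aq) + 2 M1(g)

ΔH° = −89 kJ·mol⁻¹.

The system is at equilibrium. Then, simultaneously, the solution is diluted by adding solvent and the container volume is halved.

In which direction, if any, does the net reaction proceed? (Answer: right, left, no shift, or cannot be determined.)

left

Dilution lowers every aqueous concentration by the same factor. Δn_aq = 1 − 3 = -2, so the system shifts toward the side with more dissolved moles — to the left.
Gas moles: reactants 0, products 2 (Δn_gas = +2). Compression shifts the system toward the side with fewer moles of gas — to the left.
All effects act in the same direction — net shift to the left.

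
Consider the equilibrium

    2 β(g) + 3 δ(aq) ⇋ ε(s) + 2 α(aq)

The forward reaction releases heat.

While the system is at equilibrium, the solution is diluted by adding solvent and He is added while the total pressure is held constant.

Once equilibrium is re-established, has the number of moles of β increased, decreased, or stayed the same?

increases

Dilution lowers every aqueous concentration by the same factor. Δn_aq = 2 − 3 = -1, so the system shifts toward the side with more dissolved moles — to the left.
Adding inert gas at constant total pressure expands the volume and lowers every reacting partial pressure. With Δn_gas = 0 − 2 = -2, Q moves away from K toward the side with fewer gas moles, so the system shifts toward the side with more gas moles — to the left.
The net shift is to the left. β is a reactant, so its amount increases.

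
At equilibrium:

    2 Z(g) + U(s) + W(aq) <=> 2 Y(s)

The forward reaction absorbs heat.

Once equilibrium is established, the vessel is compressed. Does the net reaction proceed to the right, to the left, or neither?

Gas moles: reactants 2, products 0 (Δn_gas = -2). Compression shifts the system toward the side with fewer moles of gas — to the right.

right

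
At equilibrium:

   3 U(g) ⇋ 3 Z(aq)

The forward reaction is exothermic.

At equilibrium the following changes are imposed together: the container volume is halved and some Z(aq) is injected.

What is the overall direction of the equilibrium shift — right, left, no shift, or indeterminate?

Gas moles: reactants 3, products 0 (Δn_gas = -3). Compression shifts the system toward the side with fewer moles of gas — to the right.
Adding Z (aq), a product, drives the reaction to the left.
The individual effects push in opposite directions; without quantitative information the net direction cannot be determined.

cannot be determined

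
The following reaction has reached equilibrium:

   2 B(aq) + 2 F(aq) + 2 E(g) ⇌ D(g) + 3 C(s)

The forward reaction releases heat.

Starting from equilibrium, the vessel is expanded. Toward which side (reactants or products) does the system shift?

Gas moles: reactants 2, products 1 (Δn_gas = -1). Expansion shifts the system toward the side with more moles of gas — to the left.

left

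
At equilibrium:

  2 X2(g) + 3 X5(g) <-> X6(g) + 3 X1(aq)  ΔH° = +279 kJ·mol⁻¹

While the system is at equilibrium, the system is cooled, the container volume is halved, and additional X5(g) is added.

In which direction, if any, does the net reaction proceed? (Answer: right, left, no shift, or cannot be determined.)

The forward reaction is endothermic. Lowering T favours the exothermic direction — shift to the left.
Gas moles: reactants 5, products 1 (Δn_gas = -4). Compression shifts the system toward the side with fewer moles of gas — to the right.
Adding X5 (g), a reactant, drives the reaction to the right.
The individual effects push in opposite directions; without quantitative information the net direction cannot be determined.

cannot be determined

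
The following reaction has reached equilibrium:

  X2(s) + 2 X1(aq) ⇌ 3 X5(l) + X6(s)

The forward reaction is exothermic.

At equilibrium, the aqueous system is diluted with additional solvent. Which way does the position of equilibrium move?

left

Dilution lowers every aqueous concentration by the same factor. Δn_aq = 0 − 2 = -2, so the system shifts toward the side with more dissolved moles — to the left.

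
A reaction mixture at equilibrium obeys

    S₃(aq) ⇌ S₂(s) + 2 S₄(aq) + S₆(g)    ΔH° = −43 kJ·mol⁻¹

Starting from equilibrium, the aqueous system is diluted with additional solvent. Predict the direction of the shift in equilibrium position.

Dilution lowers every aqueous concentration by the same factor. Δn_aq = 2 − 1 = +1, so the system shifts toward the side with more dissolved moles — to the right.

right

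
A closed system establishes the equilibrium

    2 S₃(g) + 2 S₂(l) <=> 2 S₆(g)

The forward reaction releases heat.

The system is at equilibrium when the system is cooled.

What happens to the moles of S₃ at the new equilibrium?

The forward reaction is exothermic. Lowering T favours the exothermic direction — shift to the right.
The net shift is to the right. S₃ is a reactant, so its amount decreases.

decreases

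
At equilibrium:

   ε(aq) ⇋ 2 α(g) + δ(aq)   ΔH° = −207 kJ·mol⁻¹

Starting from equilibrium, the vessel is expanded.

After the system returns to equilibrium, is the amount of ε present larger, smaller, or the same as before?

Gas moles: reactants 0, products 2 (Δn_gas = +2). Expansion shifts the system toward the side with more moles of gas — to the right.
The net shift is to the right. ε is a reactant, so its amount decreases.

decreases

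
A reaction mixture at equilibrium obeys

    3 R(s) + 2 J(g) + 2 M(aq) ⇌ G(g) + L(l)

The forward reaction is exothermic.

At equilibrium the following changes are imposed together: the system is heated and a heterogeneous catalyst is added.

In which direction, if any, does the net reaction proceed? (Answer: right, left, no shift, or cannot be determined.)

left

The forward reaction is exothermic. Raising T favours the endothermic direction — shift to the left.
A catalyst speeds both forward and reverse rates equally; it changes neither Q nor K — no shift from this change.
Only the nonzero effect(s) matter; the net shift is to the left.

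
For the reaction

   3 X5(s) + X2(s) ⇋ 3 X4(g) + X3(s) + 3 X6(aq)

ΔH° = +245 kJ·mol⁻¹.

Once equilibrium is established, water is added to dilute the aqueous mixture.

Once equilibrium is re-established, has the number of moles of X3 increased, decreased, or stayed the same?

increases

Dilution lowers every aqueous concentration by the same factor. Δn_aq = 3 − 0 = +3, so the system shifts toward the side with more dissolved moles — to the right.
The net shift is to the right. X3 is a product, so its amount increases.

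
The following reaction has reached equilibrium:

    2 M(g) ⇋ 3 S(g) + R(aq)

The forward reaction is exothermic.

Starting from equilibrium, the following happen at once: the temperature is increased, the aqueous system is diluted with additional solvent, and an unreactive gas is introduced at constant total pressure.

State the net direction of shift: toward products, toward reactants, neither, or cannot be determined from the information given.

The forward reaction is exothermic. Raising T favours the endothermic direction — shift to the left.
Dilution lowers every aqueous concentration by the same factor. Δn_aq = 1 − 0 = +1, so the system shifts toward the side with more dissolved moles — to the right.
Adding inert gas at constant total pressure expands the volume and lowers every reacting partial pressure. With Δn_gas = 3 − 2 = +1, Q moves away from K toward the side with fewer gas moles, so the system shifts toward the side with more gas moles — to the right.
The individual effects push in opposite directions; without quantitative information the net direction cannot be determined.

cannot be determined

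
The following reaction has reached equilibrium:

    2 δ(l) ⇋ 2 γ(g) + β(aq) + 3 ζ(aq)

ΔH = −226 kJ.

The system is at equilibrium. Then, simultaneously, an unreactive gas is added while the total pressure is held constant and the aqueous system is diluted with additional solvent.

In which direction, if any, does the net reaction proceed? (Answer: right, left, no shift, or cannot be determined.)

right

Adding inert gas at constant total pressure expands the volume and lowers every reacting partial pressure. With Δn_gas = 2 − 0 = +2, Q moves away from K toward the side with fewer gas moles, so the system shifts toward the side with more gas moles — to the right.
Dilution lowers every aqueous concentration by the same factor. Δn_aq = 4 − 0 = +4, so the system shifts toward the side with more dissolved moles — to the right.
All effects act in the same direction — net shift to the right.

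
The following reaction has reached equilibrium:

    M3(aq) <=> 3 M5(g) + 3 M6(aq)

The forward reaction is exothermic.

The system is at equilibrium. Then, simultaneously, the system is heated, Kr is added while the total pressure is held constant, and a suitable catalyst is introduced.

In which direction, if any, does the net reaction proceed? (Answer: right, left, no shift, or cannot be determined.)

The forward reaction is exothermic. Raising T favours the endothermic direction — shift to the left.
Adding inert gas at constant total pressure expands the volume and lowers every reacting partial pressure. With Δn_gas = 3 − 0 = +3, Q moves away from K toward the side with fewer gas moles, so the system shifts toward the side with more gas moles — to the right.
A catalyst speeds both forward and reverse rates equally; it changes neither Q nor K — no shift from this change.
The individual effects push in opposite directions; without quantitative information the net direction cannot be determined.

cannot be determined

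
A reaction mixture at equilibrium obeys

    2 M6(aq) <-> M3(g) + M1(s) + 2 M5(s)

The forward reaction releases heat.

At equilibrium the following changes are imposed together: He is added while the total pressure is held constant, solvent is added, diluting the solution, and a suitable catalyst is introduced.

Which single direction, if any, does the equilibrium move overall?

Adding inert gas at constant total pressure expands the volume and lowers every reacting partial pressure. With Δn_gas = 1 − 0 = +1, Q moves away from K toward the side with fewer gas moles, so the system shifts toward the side with more gas moles — to the right.
Dilution lowers every aqueous concentration by the same factor. Δn_aq = 0 − 2 = -2, so the system shifts toward the side with more dissolved moles — to the left.
A catalyst speeds both forward and reverse rates equally; it changes neither Q nor K — no shift from this change.
The individual effects push in opposite directions; without quantitative information the net direction cannot be determined.

cannot be determined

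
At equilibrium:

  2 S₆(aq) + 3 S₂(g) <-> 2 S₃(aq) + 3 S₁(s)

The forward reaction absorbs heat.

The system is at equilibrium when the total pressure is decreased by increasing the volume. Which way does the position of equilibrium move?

Gas moles: reactants 3, products 0 (Δn_gas = -3). Expansion shifts the system toward the side with more moles of gas — to the left.

left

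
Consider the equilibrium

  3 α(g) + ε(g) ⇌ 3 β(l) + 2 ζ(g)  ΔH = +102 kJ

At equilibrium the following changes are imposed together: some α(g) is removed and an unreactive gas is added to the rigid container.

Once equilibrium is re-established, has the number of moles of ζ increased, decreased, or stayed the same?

decreases

Removing α (g), a reactant, drives the reaction to the left.
At constant volume, adding an inert gas leaves every reacting species' partial pressure unchanged, so Q is unchanged — no shift from this change.
The net shift is to the left. ζ is a product, so its amount decreases.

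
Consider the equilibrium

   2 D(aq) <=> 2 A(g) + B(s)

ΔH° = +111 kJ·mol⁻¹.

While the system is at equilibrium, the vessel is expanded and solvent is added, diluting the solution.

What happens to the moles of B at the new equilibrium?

Gas moles: reactants 0, products 2 (Δn_gas = +2). Expansion shifts the system toward the side with more moles of gas — to the right.
Dilution lowers every aqueous concentration by the same factor. Δn_aq = 0 − 2 = -2, so the system shifts toward the side with more dissolved moles — to the left.
The two effects oppose each other, so the net shift — and hence the change in B — cannot be determined from the given information.

cannot be determined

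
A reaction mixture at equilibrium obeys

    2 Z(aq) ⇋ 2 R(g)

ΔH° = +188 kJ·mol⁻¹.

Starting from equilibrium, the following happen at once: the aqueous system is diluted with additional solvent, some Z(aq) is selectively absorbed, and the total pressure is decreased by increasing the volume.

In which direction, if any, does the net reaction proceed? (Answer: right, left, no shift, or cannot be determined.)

Dilution lowers every aqueous concentration by the same factor. Δn_aq = 0 − 2 = -2, so the system shifts toward the side with more dissolved moles — to the left.
Removing Z (aq), a reactant, drives the reaction to the left.
Gas moles: reactants 0, products 2 (Δn_gas = +2). Expansion shifts the system toward the side with more moles of gas — to the right.
The individual effects push in opposite directions; without quantitative information the net direction cannot be determined.

cannot be determined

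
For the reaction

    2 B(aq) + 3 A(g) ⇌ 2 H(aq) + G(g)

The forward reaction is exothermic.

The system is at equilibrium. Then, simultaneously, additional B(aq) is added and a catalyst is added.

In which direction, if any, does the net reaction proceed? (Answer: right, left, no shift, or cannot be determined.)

Adding B (aq), a reactant, drives the reaction to the right.
A catalyst speeds both forward and reverse rates equally; it changes neither Q nor K — no shift from this change.
Only the nonzero effect(s) matter; the net shift is to the right.

right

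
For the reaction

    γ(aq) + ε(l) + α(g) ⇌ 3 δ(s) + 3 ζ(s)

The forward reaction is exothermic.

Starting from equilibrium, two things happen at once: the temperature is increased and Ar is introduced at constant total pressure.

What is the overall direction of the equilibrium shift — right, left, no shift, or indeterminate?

left

The forward reaction is exothermic. Raising T favours the endothermic direction — shift to the left.
Adding inert gas at constant total pressure expands the volume and lowers every reacting partial pressure. With Δn_gas = 0 − 1 = -1, Q moves away from K toward the side with fewer gas moles, so the system shifts toward the side with more gas moles — to the left.
All effects act in the same direction — net shift to the left.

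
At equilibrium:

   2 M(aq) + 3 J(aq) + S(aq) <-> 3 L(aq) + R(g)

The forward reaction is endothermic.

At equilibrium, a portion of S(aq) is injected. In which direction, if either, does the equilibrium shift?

right

Adding S (aq), a reactant, drives the reaction to the right.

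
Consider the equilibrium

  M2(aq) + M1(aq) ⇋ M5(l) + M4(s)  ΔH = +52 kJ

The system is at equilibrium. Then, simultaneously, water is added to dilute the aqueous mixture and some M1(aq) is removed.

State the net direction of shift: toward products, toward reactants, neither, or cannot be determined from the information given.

Dilution lowers every aqueous concentration by the same factor. Δn_aq = 0 − 2 = -2, so the system shifts toward the side with more dissolved moles — to the left.
Removing M1 (aq), a reactant, drives the reaction to the left.
All effects act in the same direction — net shift to the left.

left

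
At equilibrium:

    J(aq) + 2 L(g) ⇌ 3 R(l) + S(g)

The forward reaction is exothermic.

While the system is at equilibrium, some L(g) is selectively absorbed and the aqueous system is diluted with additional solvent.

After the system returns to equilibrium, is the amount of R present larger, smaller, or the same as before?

decreases

Removing L (g), a reactant, drives the reaction to the left.
Dilution lowers every aqueous concentration by the same factor. Δn_aq = 0 − 1 = -1, so the system shifts toward the side with more dissolved moles — to the left.
The net shift is to the left. R is a product, so its amount decreases.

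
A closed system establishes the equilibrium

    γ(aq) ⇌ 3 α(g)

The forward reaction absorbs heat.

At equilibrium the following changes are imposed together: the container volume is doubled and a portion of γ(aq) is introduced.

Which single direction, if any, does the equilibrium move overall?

right

Gas moles: reactants 0, products 3 (Δn_gas = +3). Expansion shifts the system toward the side with more moles of gas — to the right.
Adding γ (aq), a reactant, drives the reaction to the right.
All effects act in the same direction — net shift to the right.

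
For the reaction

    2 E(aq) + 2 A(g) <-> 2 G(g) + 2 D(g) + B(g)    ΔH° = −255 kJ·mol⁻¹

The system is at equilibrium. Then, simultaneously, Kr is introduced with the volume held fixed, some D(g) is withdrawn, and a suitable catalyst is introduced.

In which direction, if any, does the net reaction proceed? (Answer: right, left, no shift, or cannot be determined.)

right

At constant volume, adding an inert gas leaves every reacting species' partial pressure unchanged, so Q is unchanged — no shift from this change.
Removing D (g), a product, drives the reaction to the right.
A catalyst speeds both forward and reverse rates equally; it changes neither Q nor K — no shift from this change.
Only the nonzero effect(s) matter; the net shift is to the right.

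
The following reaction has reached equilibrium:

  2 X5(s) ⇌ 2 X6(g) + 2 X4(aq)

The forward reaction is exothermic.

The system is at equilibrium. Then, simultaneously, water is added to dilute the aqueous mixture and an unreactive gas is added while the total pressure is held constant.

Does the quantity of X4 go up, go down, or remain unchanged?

Dilution lowers every aqueous concentration by the same factor. Δn_aq = 2 − 0 = +2, so the system shifts toward the side with more dissolved moles — to the right.
Adding inert gas at constant total pressure expands the volume and lowers every reacting partial pressure. With Δn_gas = 2 − 0 = +2, Q moves away from K toward the side with fewer gas moles, so the system shifts toward the side with more gas moles — to the right.
The net shift is to the right. X4 is a product, so its amount increases.

increases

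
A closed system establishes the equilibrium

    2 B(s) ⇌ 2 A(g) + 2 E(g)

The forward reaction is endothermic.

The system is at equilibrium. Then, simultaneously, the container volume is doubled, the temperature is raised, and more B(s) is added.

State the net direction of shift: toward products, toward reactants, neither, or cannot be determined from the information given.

Gas moles: reactants 0, products 4 (Δn_gas = +4). Expansion shifts the system toward the side with more moles of gas — to the right.
The forward reaction is endothermic. Raising T favours the endothermic direction — shift to the right.
B is a pure solid; its activity is 1 regardless of amount, so Q is unaffected — no shift from this change.
Only the nonzero effect(s) matter; the net shift is to the right.

right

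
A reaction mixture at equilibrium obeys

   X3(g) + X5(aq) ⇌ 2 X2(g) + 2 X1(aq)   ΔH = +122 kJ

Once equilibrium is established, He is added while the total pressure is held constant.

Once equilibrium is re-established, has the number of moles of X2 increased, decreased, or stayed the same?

Adding inert gas at constant total pressure expands the volume and lowers every reacting partial pressure. With Δn_gas = 2 − 1 = +1, Q moves away from K toward the side with fewer gas moles, so the system shifts toward the side with more gas moles — to the right.
The net shift is to the right. X2 is a product, so its amount increases.

increases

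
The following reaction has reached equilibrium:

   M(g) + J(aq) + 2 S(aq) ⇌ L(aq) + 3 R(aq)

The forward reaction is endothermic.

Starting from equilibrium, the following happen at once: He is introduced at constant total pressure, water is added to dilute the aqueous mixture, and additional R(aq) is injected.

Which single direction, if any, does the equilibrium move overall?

cannot be determined

Adding inert gas at constant total pressure expands the volume and lowers every reacting partial pressure. With Δn_gas = 0 − 1 = -1, Q moves away from K toward the side with fewer gas moles, so the system shifts toward the side with more gas moles — to the left.
Dilution lowers every aqueous concentration by the same factor. Δn_aq = 4 − 3 = +1, so the system shifts toward the side with more dissolved moles — to the right.
Adding R (aq), a product, drives the reaction to the left.
The individual effects push in opposite directions; without quantitative information the net direction cannot be determined.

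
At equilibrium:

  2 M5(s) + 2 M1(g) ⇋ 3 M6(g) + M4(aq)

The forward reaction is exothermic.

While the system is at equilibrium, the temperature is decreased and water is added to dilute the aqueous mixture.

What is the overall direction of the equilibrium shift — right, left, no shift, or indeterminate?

right

The forward reaction is exothermic. Lowering T favours the exothermic direction — shift to the right.
Dilution lowers every aqueous concentration by the same factor. Δn_aq = 1 − 0 = +1, so the system shifts toward the side with more dissolved moles — to the right.
All effects act in the same direction — net shift to the right.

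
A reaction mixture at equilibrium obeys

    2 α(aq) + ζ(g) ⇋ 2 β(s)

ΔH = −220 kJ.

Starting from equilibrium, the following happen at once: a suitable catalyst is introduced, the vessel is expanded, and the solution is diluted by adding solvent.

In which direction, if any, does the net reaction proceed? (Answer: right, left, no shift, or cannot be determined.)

A catalyst speeds both forward and reverse rates equally; it changes neither Q nor K — no shift from this change.
Gas moles: reactants 1, products 0 (Δn_gas = -1). Expansion shifts the system toward the side with more moles of gas — to the left.
Dilution lowers every aqueous concentration by the same factor. Δn_aq = 0 − 2 = -2, so the system shifts toward the side with more dissolved moles — to the left.
Only the nonzero effect(s) matter; the net shift is to the left.

left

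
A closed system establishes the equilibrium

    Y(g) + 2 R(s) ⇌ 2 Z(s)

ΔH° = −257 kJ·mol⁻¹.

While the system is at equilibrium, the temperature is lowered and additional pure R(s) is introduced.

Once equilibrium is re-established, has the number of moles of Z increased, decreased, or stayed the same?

increases

The forward reaction is exothermic. Lowering T favours the exothermic direction — shift to the right.
R is a pure solid; its activity is 1 regardless of amount, so Q is unaffected — no shift from this change.
The net shift is to the right. Z is a product, so its amount increases.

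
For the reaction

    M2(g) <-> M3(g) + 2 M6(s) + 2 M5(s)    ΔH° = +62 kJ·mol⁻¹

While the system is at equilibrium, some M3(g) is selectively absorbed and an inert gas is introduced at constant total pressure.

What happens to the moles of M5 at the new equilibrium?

increases

Removing M3 (g), a product, drives the reaction to the right.
Adding inert gas at constant total pressure expands the volume, scaling every reacting partial pressure by the same factor. Δn_gas = 1 − 1 = 0, so Q is unchanged — no shift.
The net shift is to the right. M5 is a product, so its amount increases.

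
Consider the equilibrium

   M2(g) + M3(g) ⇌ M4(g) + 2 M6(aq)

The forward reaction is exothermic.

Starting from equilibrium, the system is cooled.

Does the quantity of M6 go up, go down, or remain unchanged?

increases

The forward reaction is exothermic. Lowering T favours the exothermic direction — shift to the right.
The net shift is to the right. M6 is a product, so its amount increases.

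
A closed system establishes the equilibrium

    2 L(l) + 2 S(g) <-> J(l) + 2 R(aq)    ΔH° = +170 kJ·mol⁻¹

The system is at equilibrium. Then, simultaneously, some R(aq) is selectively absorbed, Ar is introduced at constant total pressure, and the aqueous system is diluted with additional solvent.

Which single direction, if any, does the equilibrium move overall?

cannot be determined

Removing R (aq), a product, drives the reaction to the right.
Adding inert gas at constant total pressure expands the volume and lowers every reacting partial pressure. With Δn_gas = 0 − 2 = -2, Q moves away from K toward the side with fewer gas moles, so the system shifts toward the side with more gas moles — to the left.
Dilution lowers every aqueous concentration by the same factor. Δn_aq = 2 − 0 = +2, so the system shifts toward the side with more dissolved moles — to the right.
The individual effects push in opposite directions; without quantitative information the net direction cannot be determined.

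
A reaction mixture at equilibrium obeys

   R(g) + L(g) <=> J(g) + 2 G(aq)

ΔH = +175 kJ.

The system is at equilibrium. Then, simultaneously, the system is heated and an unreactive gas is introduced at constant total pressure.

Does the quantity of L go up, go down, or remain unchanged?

The forward reaction is endothermic. Raising T favours the endothermic direction — shift to the right.
Adding inert gas at constant total pressure expands the volume and lowers every reacting partial pressure. With Δn_gas = 1 − 2 = -1, Q moves away from K toward the side with fewer gas moles, so the system shifts toward the side with more gas moles — to the left.
The two effects oppose each other, so the net shift — and hence the change in L — cannot be determined from the given information.

cannot be determined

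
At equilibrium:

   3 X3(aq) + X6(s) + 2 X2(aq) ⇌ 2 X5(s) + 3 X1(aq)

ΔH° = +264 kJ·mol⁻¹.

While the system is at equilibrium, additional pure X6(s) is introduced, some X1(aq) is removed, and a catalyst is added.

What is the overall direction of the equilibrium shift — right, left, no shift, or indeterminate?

X6 is a pure solid; its activity is 1 regardless of amount, so Q is unaffected — no shift from this change.
Removing X1 (aq), a product, drives the reaction to the right.
A catalyst speeds both forward and reverse rates equally; it changes neither Q nor K — no shift from this change.
Only the nonzero effect(s) matter; the net shift is to the right.

right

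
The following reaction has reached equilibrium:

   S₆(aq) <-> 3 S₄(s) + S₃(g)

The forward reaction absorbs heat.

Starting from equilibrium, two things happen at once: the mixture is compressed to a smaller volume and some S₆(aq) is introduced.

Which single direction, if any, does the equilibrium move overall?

cannot be determined

Gas moles: reactants 0, products 1 (Δn_gas = +1). Compression shifts the system toward the side with fewer moles of gas — to the left.
Adding S₆ (aq), a reactant, drives the reaction to the right.
The individual effects push in opposite directions; without quantitative information the net direction cannot be determined.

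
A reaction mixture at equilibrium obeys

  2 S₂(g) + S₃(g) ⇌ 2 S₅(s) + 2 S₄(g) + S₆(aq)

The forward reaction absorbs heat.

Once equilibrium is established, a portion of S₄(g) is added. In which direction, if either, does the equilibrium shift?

left

Adding S₄ (g), a product, drives the reaction to the left.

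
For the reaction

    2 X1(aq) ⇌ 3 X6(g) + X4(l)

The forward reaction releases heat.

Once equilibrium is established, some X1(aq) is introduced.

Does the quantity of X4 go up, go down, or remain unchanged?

increases

Adding X1 (aq), a reactant, drives the reaction to the right.
The net shift is to the right. X4 is a product, so its amount increases.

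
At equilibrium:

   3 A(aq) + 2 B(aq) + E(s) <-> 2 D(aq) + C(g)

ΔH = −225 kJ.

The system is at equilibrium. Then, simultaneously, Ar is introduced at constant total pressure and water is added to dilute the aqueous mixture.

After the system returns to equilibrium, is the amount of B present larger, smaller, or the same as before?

Adding inert gas at constant total pressure expands the volume and lowers every reacting partial pressure. With Δn_gas = 1 − 0 = +1, Q moves away from K toward the side with fewer gas moles, so the system shifts toward the side with more gas moles — to the right.
Dilution lowers every aqueous concentration by the same factor. Δn_aq = 2 − 5 = -3, so the system shifts toward the side with more dissolved moles — to the left.
The two effects oppose each other, so the net shift — and hence the change in B — cannot be determined from the given information.

cannot be determined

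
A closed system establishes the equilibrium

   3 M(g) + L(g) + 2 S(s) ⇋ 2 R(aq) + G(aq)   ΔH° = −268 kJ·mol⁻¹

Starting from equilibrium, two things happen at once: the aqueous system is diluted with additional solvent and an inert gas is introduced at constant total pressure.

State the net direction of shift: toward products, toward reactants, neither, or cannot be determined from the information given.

Dilution lowers every aqueous concentration by the same factor. Δn_aq = 3 − 0 = +3, so the system shifts toward the side with more dissolved moles — to the right.
Adding inert gas at constant total pressure expands the volume and lowers every reacting partial pressure. With Δn_gas = 0 − 4 = -4, Q moves away from K toward the side with fewer gas moles, so the system shifts toward the side with more gas moles — to the left.
The individual effects push in opposite directions; without quantitative information the net direction cannot be determined.

cannot be determined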